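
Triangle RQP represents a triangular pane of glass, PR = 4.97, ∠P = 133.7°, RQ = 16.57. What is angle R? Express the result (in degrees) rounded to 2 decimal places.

Law of sines: sin Q = PR·sin P/RQ ≈ 0.21685.
Since RQ ≥ PR, only the acute value applies: ∠Q ≈ 12.52°.
Then ∠R = 180° − ∠P − ∠Q ≈ 33.78°.

∠R ≈ 33.78°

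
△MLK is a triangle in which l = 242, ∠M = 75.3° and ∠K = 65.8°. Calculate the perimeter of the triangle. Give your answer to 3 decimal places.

966.265

The third angle is ∠L = 180° − ∠K − ∠M = 38.90°.
Law of sines: m = l·sin M/sin L ≈ 372.76.
Law of sines: k = l·sin K/sin L ≈ 351.51.
Semiperimeter s = (372.76+242+351.51)/2 = 483.13.
Perimeter = 372.76 + 242 + 351.51 = 966.27.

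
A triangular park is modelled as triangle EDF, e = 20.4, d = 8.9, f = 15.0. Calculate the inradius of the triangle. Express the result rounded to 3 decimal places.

Semiperimeter s = (20.4 + 8.9 + 15)/2 = 22.15.
Heron's formula: area = √(22.15·1.75·13.25·7.15) ≈ 60.599.
Inradius = area/s = 60.599/22.15 ≈ 2.7359.

r ≈ 2.736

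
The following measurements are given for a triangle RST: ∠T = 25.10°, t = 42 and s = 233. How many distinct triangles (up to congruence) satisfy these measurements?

0

s·sin T = 233·sin(25.10°) ≈ 98.84.
Since t = 42 < 98.84 = s sin T, no triangle exists.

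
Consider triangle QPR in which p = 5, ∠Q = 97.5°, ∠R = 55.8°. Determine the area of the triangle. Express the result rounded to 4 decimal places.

area ≈ 22.8124

The third angle is ∠P = 180° − ∠R − ∠Q = 26.70°.
Law of sines: q = p·sin Q/sin P ≈ 11.033.
Law of sines: r = p·sin R/sin P ≈ 9.2037.
Area = ½·p·q·sin R ≈ 22.812.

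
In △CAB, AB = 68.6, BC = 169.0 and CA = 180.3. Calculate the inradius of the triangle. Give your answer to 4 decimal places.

Semiperimeter s = (68.6 + 169 + 180.3)/2 = 208.95.
Heron's formula: area = √(208.95·140.35·39.95·28.65) ≈ 5793.6.
Inradius = area/s = 5793.6/208.95 ≈ 27.727.

r ≈ 27.7272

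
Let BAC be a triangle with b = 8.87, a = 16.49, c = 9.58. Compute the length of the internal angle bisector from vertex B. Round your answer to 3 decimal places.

By the law of cosines, cos B = (a² + c² − b²) / (2·a·c) ≈ 0.90211, so ∠B ≈ 25.56°.
The bisector from B has length 2·a·c·cos(∠B/2)/(a+c) ≈ 11.819.

11.819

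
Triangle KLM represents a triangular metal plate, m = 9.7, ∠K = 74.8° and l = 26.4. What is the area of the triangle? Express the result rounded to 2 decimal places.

Area = ½·l·m·sin K ≈ 123.56.

area ≈ 123.56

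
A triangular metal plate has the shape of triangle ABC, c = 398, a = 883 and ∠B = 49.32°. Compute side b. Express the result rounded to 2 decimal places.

692.78

By the law of cosines, b² = c² + a² − 2·c·a·cos B = 4.7994e+05, so b ≈ 692.78.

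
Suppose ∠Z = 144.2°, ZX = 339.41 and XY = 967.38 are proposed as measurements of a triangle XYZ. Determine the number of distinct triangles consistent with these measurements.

1

ZX·sin Z = 339.41·sin(144.2°) ≈ 198.5.
Since ∠Z is not acute, a triangle exists only if XY > ZX; here XY > ZX, so there is exactly one triangle.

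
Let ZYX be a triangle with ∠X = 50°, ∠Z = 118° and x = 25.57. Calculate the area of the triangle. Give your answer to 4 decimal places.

area ≈ 78.3414

The third angle is ∠Y = 180° − ∠X − ∠Z = 12.00°.
Law of sines: z = x·sin Z/sin X ≈ 29.472.
Law of sines: y = x·sin Y/sin X ≈ 6.9399.
Area = ½·x·z·sin Y ≈ 78.341.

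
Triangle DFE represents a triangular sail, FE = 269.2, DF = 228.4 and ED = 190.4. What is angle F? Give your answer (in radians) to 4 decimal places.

By the law of cosines, cos F = (DF² + FE² − ED²) / (2·DF·FE) ≈ 0.71873, so ∠F ≈ 0.7688 rad.

0.7688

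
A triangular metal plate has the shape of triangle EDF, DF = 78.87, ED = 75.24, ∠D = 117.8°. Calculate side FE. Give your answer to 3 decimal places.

131.973

By the law of cosines, FE² = ED² + DF² − 2·ED·DF·cos D = 17417, so FE ≈ 131.97.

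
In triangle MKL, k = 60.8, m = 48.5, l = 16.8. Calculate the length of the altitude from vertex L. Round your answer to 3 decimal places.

h_L ≈ 36.783

Semiperimeter s = (48.5 + 60.8 + 16.8)/2 = 63.05.
Heron's formula: area = √(63.05·14.55·2.25·46.25) ≈ 308.97.
The altitude from L has length 2·area/l ≈ 36.783.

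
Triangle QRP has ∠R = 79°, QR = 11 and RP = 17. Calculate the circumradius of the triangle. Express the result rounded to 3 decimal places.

9.373

By the law of cosines, PQ² = QR² + RP² − 2·QR·RP·cos R = 338.64, so PQ ≈ 18.402.
Area = ½·QR·RP·sin R ≈ 91.782.
Circumradius = PQ/(2 sin R) ≈ 9.3733.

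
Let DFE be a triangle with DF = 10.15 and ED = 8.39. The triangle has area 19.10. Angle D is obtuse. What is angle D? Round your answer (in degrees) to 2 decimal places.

153.35

From area = ½·ED·DF·sin D, we get sin D = 2·area/(ED·DF) ≈ 0.44858.
Taking the obtuse solution, ∠D ≈ 153.35°.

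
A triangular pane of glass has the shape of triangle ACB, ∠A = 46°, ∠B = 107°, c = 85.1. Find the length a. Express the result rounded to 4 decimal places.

The third angle is ∠C = 180° − ∠B − ∠A = 27.00°.
Law of sines: a = c·sin A/sin C ≈ 134.84.

134.8394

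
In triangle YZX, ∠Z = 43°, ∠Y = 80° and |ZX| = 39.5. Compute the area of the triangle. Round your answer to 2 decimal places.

The third angle is ∠X = 180° − ∠Y − ∠Z = 57.00°.
Law of sines: |XY| = |ZX|·sin Z/sin Y ≈ 27.355.
Law of sines: |YZ| = |ZX|·sin X/sin Y ≈ 33.639.
Area = ½·|ZX|·|XY|·sin X ≈ 453.09.

area ≈ 453.09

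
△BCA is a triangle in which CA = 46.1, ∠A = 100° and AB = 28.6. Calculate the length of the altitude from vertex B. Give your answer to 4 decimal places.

By the law of cosines, BC² = CA² + AB² − 2·CA·AB·cos A = 3401.1, so BC ≈ 58.319.
Area = ½·CA·AB·sin A ≈ 649.21.
The altitude from B has length 2·area/CA ≈ 28.166.

h_B ≈ 28.1655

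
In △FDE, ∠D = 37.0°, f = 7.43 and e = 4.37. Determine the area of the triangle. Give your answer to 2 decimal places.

area ≈ 9.77

Area = ½·e·f·sin D ≈ 9.7702.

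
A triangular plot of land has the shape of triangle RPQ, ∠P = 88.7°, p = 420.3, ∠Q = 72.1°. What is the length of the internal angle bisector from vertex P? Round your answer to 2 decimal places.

146.95

The third angle is ∠R = 180° − ∠P − ∠Q = 19.20°.
Law of sines: r = p·sin R/sin P ≈ 138.26.
Law of sines: q = p·sin Q/sin P ≈ 400.06.
The bisector from P has length 2·q·r·cos(∠P/2)/(q+r) ≈ 146.95.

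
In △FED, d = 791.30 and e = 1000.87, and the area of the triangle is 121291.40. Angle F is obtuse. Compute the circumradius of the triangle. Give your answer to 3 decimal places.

2890.673

From area = ½·e·d·sin F, we get sin F = 2·area/(e·d) ≈ 0.30630.
Taking the obtuse solution, ∠F ≈ 162.16°.
Law of cosines then gives f ≈ 1770.8.
Circumradius = f/(2 sin F) ≈ 2890.7.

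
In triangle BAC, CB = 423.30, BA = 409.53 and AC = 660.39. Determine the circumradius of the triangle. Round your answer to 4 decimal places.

By the law of cosines, cos B = (CB² + BA² − AC²) / (2·CB·BA) ≈ -0.25733, so ∠B ≈ 104.91°.
Circumradius = AC/(2 sin B) ≈ 341.7.

R ≈ 341.7020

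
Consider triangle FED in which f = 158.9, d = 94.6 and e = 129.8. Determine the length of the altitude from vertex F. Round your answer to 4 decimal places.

77.2563

Semiperimeter s = (158.9 + 129.8 + 94.6)/2 = 191.65.
Heron's formula: area = √(191.65·32.75·61.85·97.05) ≈ 6138.
The altitude from F has length 2·area/f ≈ 77.256.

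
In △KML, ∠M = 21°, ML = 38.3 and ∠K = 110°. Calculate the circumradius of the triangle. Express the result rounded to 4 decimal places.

R ≈ 20.3790

The third angle is ∠L = 180° − ∠K − ∠M = 49.00°.
Law of sines: LK = ML·sin M/sin K ≈ 14.606.
Law of sines: KM = ML·sin L/sin K ≈ 30.76.
Circumradius = ML/(2 sin K) ≈ 20.379.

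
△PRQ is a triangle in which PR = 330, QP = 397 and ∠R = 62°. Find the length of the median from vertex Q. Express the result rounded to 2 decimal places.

Law of sines: sin Q = PR·sin R/QP ≈ 0.73394.
Since QP ≥ PR, only the acute value applies: ∠Q ≈ 47.22°.
Then ∠P = 180° − ∠R − ∠Q ≈ 70.78°.
Law of sines gives RQ = QP·sin P/sin R ≈ 424.58.
Median from Q: ½√(2·RQ² + 2·QP² − PR²) ≈ 376.45.

m_Q ≈ 376.45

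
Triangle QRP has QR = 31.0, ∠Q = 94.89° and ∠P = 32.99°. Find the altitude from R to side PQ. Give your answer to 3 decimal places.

The third angle is ∠R = 180° − ∠P − ∠Q = 52.12°.
Law of sines: RP = QR·sin Q/sin P ≈ 56.727.
Law of sines: PQ = QR·sin R/sin P ≈ 44.938.
Area = ½·QR·RP·sin R ≈ 694.
The altitude from R has length 2·area/PQ ≈ 30.887.

30.887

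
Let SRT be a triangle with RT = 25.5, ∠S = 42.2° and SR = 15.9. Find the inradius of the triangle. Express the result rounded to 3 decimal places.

4.888

Law of sines: sin T = SR·sin S/RT ≈ 0.41884.
Since RT ≥ SR, only the acute value applies: ∠T ≈ 24.76°.
Then ∠R = 180° − ∠S − ∠T ≈ 113.04°.
Law of sines gives TS = RT·sin R/sin S ≈ 34.934.
Area = ½·RT·SR·sin R ≈ 186.56.
Semiperimeter s = (25.5+34.934+15.9)/2 = 38.167.
Inradius = area/s = 186.56/38.167 ≈ 4.8879.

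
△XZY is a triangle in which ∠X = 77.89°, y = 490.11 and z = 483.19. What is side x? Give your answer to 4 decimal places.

611.8148

By the law of cosines, x² = z² + y² − 2·z·y·cos X = 3.7432e+05, so x ≈ 611.81.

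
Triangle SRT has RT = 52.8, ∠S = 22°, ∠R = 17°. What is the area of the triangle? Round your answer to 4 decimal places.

The third angle is ∠T = 180° − ∠S − ∠R = 141.00°.
Law of sines: TS = RT·sin R/sin S ≈ 41.209.
Law of sines: SR = RT·sin T/sin S ≈ 88.701.
Area = ½·RT·TS·sin T ≈ 684.65.

684.6515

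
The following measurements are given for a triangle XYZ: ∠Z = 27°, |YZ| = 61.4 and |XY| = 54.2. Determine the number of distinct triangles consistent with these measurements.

|YZ|·sin Z = 61.4·sin(27°) ≈ 27.88.
Since |YZ| sin Z < |XY| < |YZ| (27.88 < 54.2 < 61.4), two triangles exist.

2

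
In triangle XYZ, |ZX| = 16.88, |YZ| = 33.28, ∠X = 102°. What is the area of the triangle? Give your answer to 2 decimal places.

area ≈ 209.57

Law of sines: sin Y = |ZX|·sin X/|YZ| ≈ 0.49613.
Since |YZ| ≥ |ZX|, only the acute value applies: ∠Y ≈ 29.74°.
Then ∠Z = 180° − ∠X − ∠Y ≈ 48.26°.
Law of sines gives |XY| = |YZ|·sin Z/sin X ≈ 25.386.
Area = ½·|YZ|·|ZX|·sin Z ≈ 209.57.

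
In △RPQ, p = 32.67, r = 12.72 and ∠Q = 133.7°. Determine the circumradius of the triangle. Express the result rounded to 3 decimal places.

By the law of cosines, q² = r² + p² − 2·r·p·cos Q = 1803.3, so q ≈ 42.466.
Area = ½·r·p·sin Q ≈ 150.22.
Circumradius = q/(2 sin Q) ≈ 29.369.

29.369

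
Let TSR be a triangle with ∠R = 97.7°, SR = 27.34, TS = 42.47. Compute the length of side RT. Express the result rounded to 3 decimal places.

29.042

Law of sines: sin T = SR·sin R/TS ≈ 0.63794.
Since TS ≥ SR, only the acute value applies: ∠T ≈ 39.64°.
Then ∠S = 180° − ∠R − ∠T ≈ 42.66°.
Law of sines gives RT = TS·sin S/sin R ≈ 29.042.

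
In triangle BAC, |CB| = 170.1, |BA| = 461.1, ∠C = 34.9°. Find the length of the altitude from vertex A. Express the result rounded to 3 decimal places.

337.692

Law of sines: sin A = |CB|·sin C/|BA| ≈ 0.21106.
Since |BA| ≥ |CB|, only the acute value applies: ∠A ≈ 12.18°.
Then ∠B = 180° − ∠C − ∠A ≈ 132.92°.
Law of sines gives |AC| = |BA|·sin B/sin C ≈ 590.22.
Area = ½·|BA|·|CB|·sin B ≈ 28721.
The altitude from A has length 2·area/|CB| ≈ 337.69.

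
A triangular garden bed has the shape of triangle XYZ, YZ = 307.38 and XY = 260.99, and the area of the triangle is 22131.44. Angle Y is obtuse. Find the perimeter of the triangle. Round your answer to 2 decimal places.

From area = ½·XY·YZ·sin Y, we get sin Y = 2·area/(XY·YZ) ≈ 0.55175.
Taking the obtuse solution, ∠Y ≈ 146.51°.
Law of cosines then gives ZX ≈ 544.44.
Perimeter = 307.38 + 544.44 + 260.99 = 1112.8.

1112.81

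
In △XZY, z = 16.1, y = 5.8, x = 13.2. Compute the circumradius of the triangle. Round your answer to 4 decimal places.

By the law of cosines, cos X = (z² + y² − x²) / (2·z·y) ≈ 0.63509, so ∠X ≈ 50.57°.
Circumradius = x/(2 sin X) ≈ 8.5444.

8.5444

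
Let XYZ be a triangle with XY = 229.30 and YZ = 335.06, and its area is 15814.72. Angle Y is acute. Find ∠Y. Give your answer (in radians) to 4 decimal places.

From area = ½·XY·YZ·sin Y, we get sin Y = 2·area/(XY·YZ) ≈ 0.41168.
Taking the acute solution, ∠Y ≈ 0.4243 rad.

0.4243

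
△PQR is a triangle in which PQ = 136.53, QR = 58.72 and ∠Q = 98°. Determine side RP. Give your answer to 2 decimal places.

155.95

By the law of cosines, RP² = PQ² + QR² − 2·PQ·QR·cos Q = 24320, so RP ≈ 155.95.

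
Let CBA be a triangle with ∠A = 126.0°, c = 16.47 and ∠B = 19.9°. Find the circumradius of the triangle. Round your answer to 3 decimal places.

14.689

The third angle is ∠C = 180° − ∠B − ∠A = 34.10°.
Law of sines: b = c·sin B/sin C ≈ 9.9994.
Law of sines: a = c·sin A/sin C ≈ 23.767.
Circumradius = c/(2 sin C) ≈ 14.689.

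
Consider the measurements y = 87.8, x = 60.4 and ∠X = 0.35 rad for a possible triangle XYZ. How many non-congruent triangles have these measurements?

y·sin X = 87.8·sin(0.35 rad) ≈ 30.11.
Since y sin X < x < y (30.11 < 60.4 < 87.8), two triangles exist.

2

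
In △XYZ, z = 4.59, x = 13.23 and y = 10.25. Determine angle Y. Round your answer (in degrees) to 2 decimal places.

∠Y ≈ 41.45°

By the law of cosines, cos Y = (z² + x² − y²) / (2·z·x) ≈ 0.74959, so ∠Y ≈ 41.45°.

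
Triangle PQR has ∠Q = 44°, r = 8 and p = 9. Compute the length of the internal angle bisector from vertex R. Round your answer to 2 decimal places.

t_R ≈ 6.51

By the law of cosines, q² = r² + p² − 2·r·p·cos Q = 41.415, so q ≈ 6.4355.
Law of cosines again: cos R = (p² + q² − r²)/(2·p·q) ≈ 0.50428, so ∠R ≈ 59.72°.
The bisector from R has length 2·p·q·cos(∠R/2)/(p+q) ≈ 6.5085.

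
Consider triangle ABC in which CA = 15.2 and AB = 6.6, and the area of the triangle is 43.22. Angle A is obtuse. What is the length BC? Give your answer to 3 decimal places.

From area = ½·CA·AB·sin A, we get sin A = 2·area/(CA·AB) ≈ 0.86164.
Taking the obtuse solution, ∠A ≈ 120.50°.
Law of cosines then gives BC ≈ 19.402.

19.402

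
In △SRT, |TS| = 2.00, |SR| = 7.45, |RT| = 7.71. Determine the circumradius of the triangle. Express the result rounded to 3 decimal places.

3.855

By the law of cosines, cos S = (|TS|² + |SR|² − |RT|²) / (2·|TS|·|SR|) ≈ 0.00196, so ∠S ≈ 89.89°.
Circumradius = |RT|/(2 sin S) ≈ 3.855.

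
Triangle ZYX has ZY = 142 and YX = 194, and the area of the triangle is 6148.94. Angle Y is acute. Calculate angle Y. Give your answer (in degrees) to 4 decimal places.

26.5140

From area = ½·ZY·YX·sin Y, we get sin Y = 2·area/(ZY·YX) ≈ 0.44642.
Taking the acute solution, ∠Y ≈ 26.51°.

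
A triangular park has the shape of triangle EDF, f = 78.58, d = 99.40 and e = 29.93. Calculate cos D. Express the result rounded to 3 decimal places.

-0.597

By the law of cosines, cos D = (f² + e² − d²) / (2·f·e) ≈ -0.59733, so ∠D ≈ 2.211 rad.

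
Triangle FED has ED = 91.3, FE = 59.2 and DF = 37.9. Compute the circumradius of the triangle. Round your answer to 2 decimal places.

69.80

By the law of cosines, cos F = (DF² + FE² − ED²) / (2·DF·FE) ≈ -0.75649, so ∠F ≈ 2.429 rad.
Circumradius = ED/(2 sin F) ≈ 69.801.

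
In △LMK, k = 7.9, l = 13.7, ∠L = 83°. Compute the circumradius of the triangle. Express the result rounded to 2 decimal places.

R ≈ 6.90

Law of sines: sin K = k·sin L/l ≈ 0.57234.
Since l ≥ k, only the acute value applies: ∠K ≈ 34.91°.
Then ∠M = 180° − ∠L − ∠K ≈ 62.09°.
Law of sines gives m = l·sin M/sin L ≈ 12.197.
Circumradius = l/(2 sin L) ≈ 6.9014.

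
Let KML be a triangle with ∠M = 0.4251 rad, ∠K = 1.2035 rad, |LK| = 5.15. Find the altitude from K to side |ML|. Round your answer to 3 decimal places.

h_K ≈ 5.141

The third angle is ∠L = π − ∠K − ∠M = 1.5130 rad.
Law of sines: |ML| = |LK|·sin K/sin M ≈ 11.655.
Law of sines: |KM| = |LK|·sin L/sin M ≈ 12.467.
Area = ½·|LK|·|ML|·sin L ≈ 29.961.
The altitude from K has length 2·area/|ML| ≈ 5.1414.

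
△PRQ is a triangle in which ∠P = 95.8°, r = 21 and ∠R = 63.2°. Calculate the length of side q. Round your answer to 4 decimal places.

8.4314

The third angle is ∠Q = 180° − ∠P − ∠R = 21.00°.
Law of sines: q = r·sin Q/sin R ≈ 8.4314.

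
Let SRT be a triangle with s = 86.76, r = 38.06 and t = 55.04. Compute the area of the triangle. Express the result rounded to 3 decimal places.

Semiperimeter p = (86.76 + 38.06 + 55.04)/2 = 89.93.
Heron's formula: area = √(89.93·3.17·51.87·34.89) ≈ 718.27.

area ≈ 718.275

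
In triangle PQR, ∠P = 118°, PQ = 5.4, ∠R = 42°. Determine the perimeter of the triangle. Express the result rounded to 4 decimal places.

perimeter ≈ 15.2857

The third angle is ∠Q = 180° − ∠R − ∠P = 20.00°.
Law of sines: QR = PQ·sin P/sin R ≈ 7.1255.
Law of sines: RP = PQ·sin Q/sin R ≈ 2.7602.
Semiperimeter s = (7.1255+2.7602+5.4)/2 = 7.6429.
Perimeter = 7.1255 + 2.7602 + 5.4 = 15.286.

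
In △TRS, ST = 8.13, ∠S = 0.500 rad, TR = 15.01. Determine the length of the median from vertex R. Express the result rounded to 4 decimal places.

m_R ≈ 18.1673

Law of sines: sin R = ST·sin S/TR ≈ 0.25968.
Since TR ≥ ST, only the acute value applies: ∠R ≈ 0.263 rad.
Then ∠T = π − ∠S − ∠R ≈ 2.379 rad.
Law of sines gives RS = TR·sin T/sin S ≈ 21.63.
Median from R: ½√(2·TR² + 2·RS² − ST²) ≈ 18.167.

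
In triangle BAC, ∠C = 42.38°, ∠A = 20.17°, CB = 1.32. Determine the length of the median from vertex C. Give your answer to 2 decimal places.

The third angle is ∠B = 180° − ∠A − ∠C = 117.45°.
Law of sines: AC = CB·sin B/sin A ≈ 3.3972.
Law of sines: BA = CB·sin C/sin A ≈ 2.5804.
Median from C: ½√(2·AC² + 2·CB² − BA²) ≈ 2.231.

m_C ≈ 2.23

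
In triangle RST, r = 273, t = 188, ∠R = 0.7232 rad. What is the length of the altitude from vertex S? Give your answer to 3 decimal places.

124.416

Law of sines: sin T = t·sin R/r ≈ 0.45574.
Since r ≥ t, only the acute value applies: ∠T ≈ 0.4732 rad.
Then ∠S = π − ∠R − ∠T ≈ 1.9452 rad.
Law of sines gives s = r·sin S/sin R ≈ 383.94.
Area = ½·r·t·sin S ≈ 23884.
The altitude from S has length 2·area/s ≈ 124.42.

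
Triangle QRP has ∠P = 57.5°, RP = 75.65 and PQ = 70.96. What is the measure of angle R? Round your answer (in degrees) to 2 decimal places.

By the law of cosines, QR² = RP² + PQ² − 2·RP·PQ·cos P = 4989.7, so QR ≈ 70.638.
Law of cosines again: cos R = (QR² + RP² − PQ²)/(2·QR·RP) ≈ 0.53121, so ∠R ≈ 57.91°.

∠R ≈ 57.91°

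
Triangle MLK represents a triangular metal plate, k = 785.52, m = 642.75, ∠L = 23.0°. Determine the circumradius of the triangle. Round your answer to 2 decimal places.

405.99

By the law of cosines, l² = k² + m² − 2·k·m·cos L = 1.0066e+05, so l ≈ 317.26.
Area = ½·k·m·sin L ≈ 98639.
Circumradius = l/(2 sin L) ≈ 405.99.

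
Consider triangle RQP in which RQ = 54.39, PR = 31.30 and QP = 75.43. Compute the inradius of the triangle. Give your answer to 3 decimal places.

Semiperimeter s = (75.43 + 31.3 + 54.39)/2 = 80.56.
Heron's formula: area = √(80.56·5.13·49.26·26.17) ≈ 729.91.
Inradius = area/s = 729.91/80.56 ≈ 9.0604.

r ≈ 9.060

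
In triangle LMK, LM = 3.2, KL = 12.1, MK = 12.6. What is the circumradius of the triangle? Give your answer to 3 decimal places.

By the law of cosines, cos L = (KL² + LM² − MK²) / (2·KL·LM) ≈ -0.02725, so ∠L ≈ 91.56°.
Circumradius = MK/(2 sin L) ≈ 6.3023.

6.302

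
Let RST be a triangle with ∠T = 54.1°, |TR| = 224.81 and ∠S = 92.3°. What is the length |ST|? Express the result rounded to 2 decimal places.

124.51

The third angle is ∠R = 180° − ∠S − ∠T = 33.60°.
Law of sines: |ST| = |TR|·sin R/sin S ≈ 124.51.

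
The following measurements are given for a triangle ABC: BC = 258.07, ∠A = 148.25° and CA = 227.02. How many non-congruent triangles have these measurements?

CA·sin A = 227.02·sin(148.25°) ≈ 119.5.
Since ∠A is not acute, a triangle exists only if BC > CA; here BC > CA, so there is exactly one triangle.

1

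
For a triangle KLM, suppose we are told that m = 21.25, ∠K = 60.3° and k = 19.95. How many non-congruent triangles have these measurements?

m·sin K = 21.25·sin(60.3°) ≈ 18.46.
Since m sin K < k < m (18.46 < 19.95 < 21.25), two triangles exist.

2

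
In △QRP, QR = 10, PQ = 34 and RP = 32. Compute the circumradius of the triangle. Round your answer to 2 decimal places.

By the law of cosines, cos Q = (PQ² + QR² − RP²) / (2·PQ·QR) ≈ 0.34118, so ∠Q ≈ 70.05°.
Circumradius = RP/(2 sin Q) ≈ 17.021.

17.02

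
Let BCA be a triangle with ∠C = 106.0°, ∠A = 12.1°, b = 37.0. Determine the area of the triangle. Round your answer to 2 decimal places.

The third angle is ∠B = 180° − ∠C − ∠A = 61.90°.
Law of sines: c = b·sin C/sin B ≈ 40.319.
Law of sines: a = b·sin A/sin B ≈ 8.7923.
Area = ½·b·c·sin A ≈ 156.36.

area ≈ 156.36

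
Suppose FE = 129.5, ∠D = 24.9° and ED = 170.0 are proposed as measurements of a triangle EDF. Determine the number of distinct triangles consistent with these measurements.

ED·sin D = 170.0·sin(24.9°) ≈ 71.58.
Since ED sin D < FE < ED (71.58 < 129.5 < 170.0), two triangles exist.

2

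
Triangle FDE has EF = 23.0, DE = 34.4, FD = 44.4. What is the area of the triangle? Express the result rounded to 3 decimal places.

Semiperimeter s = (34.4 + 23 + 44.4)/2 = 50.9.
Heron's formula: area = √(50.9·16.5·27.9·6.5) ≈ 390.27.

area ≈ 390.265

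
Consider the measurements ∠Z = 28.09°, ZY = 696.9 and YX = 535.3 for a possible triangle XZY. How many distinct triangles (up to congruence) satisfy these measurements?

2

ZY·sin Z = 696.9·sin(28.09°) ≈ 328.1.
Since ZY sin Z < YX < ZY (328.1 < 535.3 < 696.9), two triangles exist.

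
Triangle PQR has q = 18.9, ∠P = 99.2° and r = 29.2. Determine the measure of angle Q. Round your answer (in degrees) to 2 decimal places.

∠Q ≈ 30.07°

By the law of cosines, p² = q² + r² − 2·q·r·cos P = 1386.3, so p ≈ 37.233.
Law of cosines again: cos Q = (r² + p² − q²)/(2·r·p) ≈ 0.86540, so ∠Q ≈ 30.07°.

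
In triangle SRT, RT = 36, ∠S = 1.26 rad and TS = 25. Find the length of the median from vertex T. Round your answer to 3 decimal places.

Law of sines: sin R = TS·sin S/RT ≈ 0.66117.
Since RT ≥ TS, only the acute value applies: ∠R ≈ 0.722 rad.
Then ∠T = π − ∠S − ∠R ≈ 1.159 rad.
Law of sines gives SR = RT·sin T/sin S ≈ 34.654.
Median from T: ½√(2·RT² + 2·TS² − SR²) ≈ 25.696.

25.696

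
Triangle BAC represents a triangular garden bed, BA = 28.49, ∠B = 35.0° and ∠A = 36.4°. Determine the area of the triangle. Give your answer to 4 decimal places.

area ≈ 145.7489

The third angle is ∠C = 180° − ∠B − ∠A = 108.60°.
Law of sines: AC = BA·sin B/sin C ≈ 17.242.
Law of sines: CB = BA·sin A/sin C ≈ 17.838.
Area = ½·BA·AC·sin A ≈ 145.75.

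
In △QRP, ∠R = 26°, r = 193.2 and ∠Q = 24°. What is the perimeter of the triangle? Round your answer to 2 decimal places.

perimeter ≈ 710.07

The third angle is ∠P = 180° − ∠Q − ∠R = 130.00°.
Law of sines: q = r·sin Q/sin R ≈ 179.26.
Law of sines: p = r·sin P/sin R ≈ 337.61.
Semiperimeter s = (179.26+193.2+337.61)/2 = 355.04.
Perimeter = 179.26 + 193.2 + 337.61 = 710.07.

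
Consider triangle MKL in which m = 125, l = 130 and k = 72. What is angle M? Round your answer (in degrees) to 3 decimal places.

69.816

By the law of cosines, cos M = (k² + l² − m²) / (2·k·l) ≈ 0.34503, so ∠M ≈ 69.82°.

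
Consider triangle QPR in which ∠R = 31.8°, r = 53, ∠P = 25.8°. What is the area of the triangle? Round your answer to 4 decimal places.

area ≈ 979.4418

The third angle is ∠Q = 180° − ∠P − ∠R = 122.40°.
Law of sines: q = r·sin Q/sin R ≈ 84.921.
Law of sines: p = r·sin P/sin R ≈ 43.775.
Area = ½·r·q·sin P ≈ 979.44.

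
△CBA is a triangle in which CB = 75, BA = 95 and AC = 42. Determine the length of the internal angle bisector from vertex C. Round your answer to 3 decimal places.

t_C ≈ 32.760

By the law of cosines, cos C = (AC² + CB² − BA²) / (2·AC·CB) ≈ -0.25968, so ∠C ≈ 105.05°.
The bisector from C has length 2·AC·CB·cos(∠C/2)/(AC+CB) ≈ 32.76.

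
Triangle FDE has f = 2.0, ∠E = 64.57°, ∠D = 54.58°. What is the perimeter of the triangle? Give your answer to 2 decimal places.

perimeter ≈ 5.93

The third angle is ∠F = 180° − ∠D − ∠E = 60.85°.
Law of sines: d = f·sin D/sin F ≈ 1.8662.
Law of sines: e = f·sin E/sin F ≈ 2.0682.
Semiperimeter s = (2+1.8662+2.0682)/2 = 2.9672.
Perimeter = 2 + 1.8662 + 2.0682 = 5.9344.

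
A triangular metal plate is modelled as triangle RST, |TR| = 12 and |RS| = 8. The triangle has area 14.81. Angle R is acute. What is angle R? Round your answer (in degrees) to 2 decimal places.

∠R ≈ 17.97°

From area = ½·|TR|·|RS|·sin R, we get sin R = 2·area/(|TR|·|RS|) ≈ 0.30854.
Taking the acute solution, ∠R ≈ 17.97°.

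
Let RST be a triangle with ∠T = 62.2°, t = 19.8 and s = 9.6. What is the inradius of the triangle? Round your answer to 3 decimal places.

Law of sines: sin S = s·sin T/t ≈ 0.42889.
Since t ≥ s, only the acute value applies: ∠S ≈ 25.40°.
Then ∠R = 180° − ∠T − ∠S ≈ 92.40°.
Law of sines gives r = t·sin R/sin T ≈ 22.364.
Area = ½·t·s·sin R ≈ 94.956.
Semiperimeter p = (22.364+9.6+19.8)/2 = 25.882.
Inradius = area/p = 94.956/25.882 ≈ 3.6688.

3.669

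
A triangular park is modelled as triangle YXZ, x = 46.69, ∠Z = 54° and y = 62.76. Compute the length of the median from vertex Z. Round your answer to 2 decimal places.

By the law of cosines, z² = y² + x² − 2·y·x·cos Z = 2674, so z ≈ 51.711.
Median from Z: ½√(2·y² + 2·x² − z²) ≈ 48.897.

48.90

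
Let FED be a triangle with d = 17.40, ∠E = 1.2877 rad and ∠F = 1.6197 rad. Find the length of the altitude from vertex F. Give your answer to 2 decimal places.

16.71

The third angle is ∠D = π − ∠F − ∠E = 0.2342 rad.
Law of sines: f = d·sin F/sin D ≈ 74.892.
Law of sines: e = d·sin E/sin D ≈ 71.997.
Area = ½·d·f·sin E ≈ 625.62.
The altitude from F has length 2·area/f ≈ 16.707.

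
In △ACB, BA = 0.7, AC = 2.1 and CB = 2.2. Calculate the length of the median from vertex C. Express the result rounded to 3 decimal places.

Median from C: ½√(2·AC² + 2·CB² − BA²) ≈ 2.1219.

2.122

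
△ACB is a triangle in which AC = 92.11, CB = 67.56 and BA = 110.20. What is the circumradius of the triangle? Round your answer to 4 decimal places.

R ≈ 55.2461

By the law of cosines, cos A = (BA² + AC² − CB²) / (2·BA·AC) ≈ 0.79129, so ∠A ≈ 37.69°.
Circumradius = CB/(2 sin A) ≈ 55.246.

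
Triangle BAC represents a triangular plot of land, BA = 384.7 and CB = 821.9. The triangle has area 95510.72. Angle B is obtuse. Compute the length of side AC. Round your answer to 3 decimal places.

From area = ½·CB·BA·sin B, we get sin B = 2·area/(CB·BA) ≈ 0.60414.
Taking the obtuse solution, ∠B ≈ 142.83°.
Law of cosines then gives AC ≈ 1152.1.

1152.143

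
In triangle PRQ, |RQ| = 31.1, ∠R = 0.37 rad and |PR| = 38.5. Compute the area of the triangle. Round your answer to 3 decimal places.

Area = ½·|PR|·|RQ|·sin R ≈ 216.49.

216.490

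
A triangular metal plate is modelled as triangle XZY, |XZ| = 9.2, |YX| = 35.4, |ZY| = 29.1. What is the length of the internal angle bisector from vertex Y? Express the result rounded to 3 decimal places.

By the law of cosines, cos Y = (|ZY|² + |YX|² − |XZ|²) / (2·|ZY|·|YX|) ≈ 0.97818, so ∠Y ≈ 11.99°.
The bisector from Y has length 2·|ZY|·|YX|·cos(∠Y/2)/(|ZY|+|YX|) ≈ 31.768.

31.768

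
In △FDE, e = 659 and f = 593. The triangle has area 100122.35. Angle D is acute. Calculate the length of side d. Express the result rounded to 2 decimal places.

338.77

From area = ½·e·f·sin D, we get sin D = 2·area/(e·f) ≈ 0.51241.
Taking the acute solution, ∠D ≈ 30.82°.
Law of cosines then gives d ≈ 338.77.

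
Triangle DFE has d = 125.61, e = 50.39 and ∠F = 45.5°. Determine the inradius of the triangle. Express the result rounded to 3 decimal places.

r ≈ 16.526

By the law of cosines, f² = e² + d² − 2·e·d·cos F = 9444.2, so f ≈ 97.181.
Area = ½·e·d·sin F ≈ 2257.3.
Semiperimeter s = (125.61+97.181+50.39)/2 = 136.59.
Inradius = area/s = 2257.3/136.59 ≈ 16.526.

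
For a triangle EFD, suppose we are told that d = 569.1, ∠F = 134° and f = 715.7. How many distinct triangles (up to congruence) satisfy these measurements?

1

d·sin F = 569.1·sin(134°) ≈ 409.4.
Since ∠F is not acute, a triangle exists only if f > d; here f > d, so there is exactly one triangle.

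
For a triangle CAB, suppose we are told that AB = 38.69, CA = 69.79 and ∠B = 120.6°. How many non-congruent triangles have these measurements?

AB·sin B = 38.69·sin(120.6°) ≈ 33.3.
Since ∠B is not acute, a triangle exists only if CA > AB; here CA > AB, so there is exactly one triangle.

1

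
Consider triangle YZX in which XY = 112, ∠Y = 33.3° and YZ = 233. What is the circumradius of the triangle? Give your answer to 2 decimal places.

R ≈ 138.75

By the law of cosines, ZX² = XY² + YZ² − 2·XY·YZ·cos Y = 23211, so ZX ≈ 152.35.
Area = ½·XY·YZ·sin Y ≈ 7163.6.
Circumradius = ZX/(2 sin Y) ≈ 138.75.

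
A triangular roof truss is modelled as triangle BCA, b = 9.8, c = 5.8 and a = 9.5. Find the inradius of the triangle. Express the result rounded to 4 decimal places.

2.1240

Semiperimeter s = (9.8 + 5.8 + 9.5)/2 = 12.55.
Heron's formula: area = √(12.55·2.75·6.75·3.05) ≈ 26.656.
Inradius = area/s = 26.656/12.55 ≈ 2.124.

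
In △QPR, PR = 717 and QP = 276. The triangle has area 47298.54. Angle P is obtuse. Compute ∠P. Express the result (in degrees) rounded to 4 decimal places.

151.4436

From area = ½·QP·PR·sin P, we get sin P = 2·area/(QP·PR) ≈ 0.47802.
Taking the obtuse solution, ∠P ≈ 151.44°.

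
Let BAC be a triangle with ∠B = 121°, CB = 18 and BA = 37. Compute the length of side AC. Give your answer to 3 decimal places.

48.775

By the law of cosines, AC² = CB² + BA² − 2·CB·BA·cos B = 2379, so AC ≈ 48.775.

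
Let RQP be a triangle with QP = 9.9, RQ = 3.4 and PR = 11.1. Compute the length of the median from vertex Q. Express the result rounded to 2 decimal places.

4.90

Median from Q: ½√(2·RQ² + 2·QP² − PR²) ≈ 4.8972.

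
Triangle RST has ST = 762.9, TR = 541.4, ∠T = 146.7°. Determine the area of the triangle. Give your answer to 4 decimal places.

Area = ½·ST·TR·sin T ≈ 1.1338e+05.

113382.5618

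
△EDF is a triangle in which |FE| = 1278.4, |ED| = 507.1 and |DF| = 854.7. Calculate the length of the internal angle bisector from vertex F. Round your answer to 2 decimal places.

By the law of cosines, cos F = (|DF|² + |FE|² − |ED|²) / (2·|DF|·|FE|) ≈ 0.96448, so ∠F ≈ 15.32°.
The bisector from F has length 2·|DF|·|FE|·cos(∠F/2)/(|DF|+|FE|) ≈ 1015.3.

1015.33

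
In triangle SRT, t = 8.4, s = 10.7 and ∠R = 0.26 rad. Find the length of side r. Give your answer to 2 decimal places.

By the law of cosines, r² = t² + s² − 2·t·s·cos R = 11.332, so r ≈ 3.3663.

3.37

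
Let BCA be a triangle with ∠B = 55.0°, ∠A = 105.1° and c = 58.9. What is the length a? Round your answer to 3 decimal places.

167.067

The third angle is ∠C = 180° − ∠A − ∠B = 19.90°.
Law of sines: a = c·sin A/sin C ≈ 167.07.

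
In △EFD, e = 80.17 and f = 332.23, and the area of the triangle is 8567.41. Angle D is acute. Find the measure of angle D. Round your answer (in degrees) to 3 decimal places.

∠D ≈ 40.040°

From area = ½·e·f·sin D, we get sin D = 2·area/(e·f) ≈ 0.64332.
Taking the acute solution, ∠D ≈ 40.04°.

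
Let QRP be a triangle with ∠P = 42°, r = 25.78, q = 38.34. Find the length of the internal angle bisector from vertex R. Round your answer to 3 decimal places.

By the law of cosines, p² = q² + r² − 2·q·r·cos P = 665.51, so p ≈ 25.797.
Law of cosines again: cos R = (p² + q² − r²)/(2·p·q) ≈ 0.74355, so ∠R ≈ 41.97°.
The bisector from R has length 2·p·q·cos(∠R/2)/(p+q) ≈ 28.797.

t_R ≈ 28.797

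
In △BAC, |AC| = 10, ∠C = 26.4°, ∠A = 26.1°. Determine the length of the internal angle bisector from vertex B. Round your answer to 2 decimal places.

2.47

The third angle is ∠B = 180° − ∠A − ∠C = 127.50°.
Law of sines: |CB| = |AC|·sin A/sin B ≈ 5.5453.
Law of sines: |BA| = |AC|·sin C/sin B ≈ 5.6045.
The bisector from B has length 2·|CB|·|BA|·cos(∠B/2)/(|CB|+|BA|) ≈ 2.4656.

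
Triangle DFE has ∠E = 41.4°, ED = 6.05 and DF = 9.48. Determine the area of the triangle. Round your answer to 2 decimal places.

area ≈ 26.27

Law of sines: sin F = ED·sin E/DF ≈ 0.42204.
Since DF ≥ ED, only the acute value applies: ∠F ≈ 24.96°.
Then ∠D = 180° − ∠E − ∠F ≈ 113.64°.
Law of sines gives FE = DF·sin D/sin E ≈ 13.133.
Area = ½·DF·ED·sin D ≈ 26.271.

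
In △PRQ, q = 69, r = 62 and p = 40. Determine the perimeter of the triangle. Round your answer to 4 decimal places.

Perimeter = 40 + 62 + 69 = 171.

perimeter ≈ 171.0000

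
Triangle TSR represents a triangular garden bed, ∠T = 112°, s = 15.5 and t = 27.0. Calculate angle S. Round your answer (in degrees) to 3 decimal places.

∠S ≈ 32.159°

Law of sines: sin S = s·sin T/t ≈ 0.53227.
Since t ≥ s, only the acute value applies: ∠S ≈ 32.16°.
Then ∠R = 180° − ∠T − ∠S ≈ 35.84°.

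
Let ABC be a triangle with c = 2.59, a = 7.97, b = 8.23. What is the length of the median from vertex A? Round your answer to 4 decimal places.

Median from A: ½√(2·b² + 2·c² − a²) ≈ 4.6196.

m_A ≈ 4.6196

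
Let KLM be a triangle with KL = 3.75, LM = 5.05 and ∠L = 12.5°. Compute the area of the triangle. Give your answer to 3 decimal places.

2.049

Area = ½·KL·LM·sin L ≈ 2.0494.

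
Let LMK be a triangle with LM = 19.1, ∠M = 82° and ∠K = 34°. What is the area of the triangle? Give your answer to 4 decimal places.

The third angle is ∠L = 180° − ∠M − ∠K = 64.00°.
Law of sines: MK = LM·sin L/sin K ≈ 30.7.
Law of sines: KL = LM·sin M/sin K ≈ 33.824.
Area = ½·LM·MK·sin M ≈ 290.33.

area ≈ 290.3274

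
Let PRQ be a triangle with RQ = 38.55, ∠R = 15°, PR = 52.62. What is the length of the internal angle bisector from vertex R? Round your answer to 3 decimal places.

t_R ≈ 44.119

By the law of cosines, QP² = PR² + RQ² − 2·PR·RQ·cos R = 336.2, so QP ≈ 18.336.
The bisector from R has length 2·PR·RQ·cos(∠R/2)/(PR+RQ) ≈ 44.119.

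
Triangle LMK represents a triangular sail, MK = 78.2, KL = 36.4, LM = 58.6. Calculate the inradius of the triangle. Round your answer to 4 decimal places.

r ≈ 11.6765

Semiperimeter s = (78.2 + 36.4 + 58.6)/2 = 86.6.
Heron's formula: area = √(86.6·8.4·50.2·28) ≈ 1011.2.
Inradius = area/s = 1011.2/86.6 ≈ 11.676.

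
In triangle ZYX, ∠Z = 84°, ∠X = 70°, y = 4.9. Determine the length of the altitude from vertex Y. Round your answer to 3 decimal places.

The third angle is ∠Y = 180° − ∠X − ∠Z = 26.00°.
Law of sines: z = y·sin Z/sin Y ≈ 11.117.
Law of sines: x = y·sin X/sin Y ≈ 10.504.
Area = ½·y·z·sin X ≈ 25.593.
The altitude from Y has length 2·area/y ≈ 10.446.

10.446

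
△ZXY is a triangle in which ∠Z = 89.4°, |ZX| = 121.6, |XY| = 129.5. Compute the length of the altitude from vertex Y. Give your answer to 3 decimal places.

Law of sines: sin Y = |ZX|·sin Z/|XY| ≈ 0.93894.
Since |XY| ≥ |ZX|, only the acute value applies: ∠Y ≈ 69.88°.
Then ∠X = 180° − ∠Z − ∠Y ≈ 20.72°.
Law of sines gives |YZ| = |XY|·sin X/sin Z ≈ 45.83.
Area = ½·|XY|·|ZX|·sin X ≈ 2786.3.
The altitude from Y has length 2·area/|ZX| ≈ 45.828.

h_Y ≈ 45.828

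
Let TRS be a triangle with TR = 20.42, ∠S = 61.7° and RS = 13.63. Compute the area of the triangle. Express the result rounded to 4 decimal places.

Law of sines: sin T = RS·sin S/TR ≈ 0.58770.
Since TR ≥ RS, only the acute value applies: ∠T ≈ 35.99°.
Then ∠R = 180° − ∠S − ∠T ≈ 82.31°.
Law of sines gives ST = TR·sin R/sin S ≈ 22.983.
Area = ½·TR·RS·sin R ≈ 137.91.

area ≈ 137.9094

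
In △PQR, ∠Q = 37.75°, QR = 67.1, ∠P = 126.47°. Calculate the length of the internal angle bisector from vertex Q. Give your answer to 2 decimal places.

32.09

The third angle is ∠R = 180° − ∠P − ∠Q = 15.78°.
Law of sines: RP = QR·sin Q/sin P ≈ 51.084.
Law of sines: PQ = QR·sin R/sin P ≈ 22.691.
The bisector from Q has length 2·PQ·QR·cos(∠Q/2)/(PQ+QR) ≈ 32.09.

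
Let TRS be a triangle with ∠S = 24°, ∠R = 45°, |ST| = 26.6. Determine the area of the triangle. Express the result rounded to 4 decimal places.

189.9824

The third angle is ∠T = 180° − ∠R − ∠S = 111.00°.
Law of sines: |RS| = |ST|·sin T/sin R ≈ 35.12.
Law of sines: |TR| = |ST|·sin S/sin R ≈ 15.301.
Area = ½·|ST|·|RS|·sin S ≈ 189.98.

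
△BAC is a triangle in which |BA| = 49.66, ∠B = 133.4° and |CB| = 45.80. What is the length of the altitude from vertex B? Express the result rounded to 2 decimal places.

18.85

By the law of cosines, |AC|² = |CB|² + |BA|² − 2·|CB|·|BA|·cos B = 7689.2, so |AC| ≈ 87.688.
Area = ½·|CB|·|BA|·sin B ≈ 826.27.
The altitude from B has length 2·area/|AC| ≈ 18.846.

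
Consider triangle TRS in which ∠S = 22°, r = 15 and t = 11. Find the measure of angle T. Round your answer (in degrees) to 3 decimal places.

∠T ≈ 40.639°

By the law of cosines, s² = t² + r² − 2·t·r·cos S = 40.029, so s ≈ 6.3269.
Law of cosines again: cos T = (r² + s² − t²)/(2·r·s) ≈ 0.75882, so ∠T ≈ 40.64°.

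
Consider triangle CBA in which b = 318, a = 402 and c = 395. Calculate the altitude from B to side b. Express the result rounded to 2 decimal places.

Semiperimeter s = (395 + 318 + 402)/2 = 557.5.
Heron's formula: area = √(557.5·162.5·239.5·155.5) ≈ 58085.
The altitude from B has length 2·area/b ≈ 365.32.

h_B ≈ 365.32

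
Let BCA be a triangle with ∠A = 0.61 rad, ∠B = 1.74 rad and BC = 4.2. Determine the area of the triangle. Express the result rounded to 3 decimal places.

area ≈ 10.798

The third angle is ∠C = π − ∠A − ∠B = 0.792 rad.
Law of sines: CA = BC·sin B/sin A ≈ 7.2268.
Law of sines: AB = BC·sin C/sin A ≈ 5.2162.
Area = ½·BC·CA·sin C ≈ 10.798.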